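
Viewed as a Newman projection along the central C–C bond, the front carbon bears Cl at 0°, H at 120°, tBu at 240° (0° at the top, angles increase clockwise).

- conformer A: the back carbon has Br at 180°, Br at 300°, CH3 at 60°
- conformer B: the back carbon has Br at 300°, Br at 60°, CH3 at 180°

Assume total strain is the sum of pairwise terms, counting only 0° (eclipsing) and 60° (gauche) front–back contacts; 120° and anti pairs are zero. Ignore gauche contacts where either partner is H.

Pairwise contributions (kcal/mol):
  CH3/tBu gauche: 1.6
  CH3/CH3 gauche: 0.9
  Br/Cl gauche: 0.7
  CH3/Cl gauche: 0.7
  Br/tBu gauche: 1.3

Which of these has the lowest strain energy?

A (staggered): Cl–Br gauche, Cl–CH3 gauche, tBu–Br gauche, tBu–Br gauche; 0.7 + 0.7 + 1.3 + 1.3 = 4.0 kcal/mol.
B (staggered): Cl–Br gauche, Cl–Br gauche, tBu–Br gauche, tBu–CH3 gauche; 0.7 + 0.7 + 1.3 + 1.6 = 4.3 kcal/mol.
A has the lowest total (4.0 kcal/mol).

A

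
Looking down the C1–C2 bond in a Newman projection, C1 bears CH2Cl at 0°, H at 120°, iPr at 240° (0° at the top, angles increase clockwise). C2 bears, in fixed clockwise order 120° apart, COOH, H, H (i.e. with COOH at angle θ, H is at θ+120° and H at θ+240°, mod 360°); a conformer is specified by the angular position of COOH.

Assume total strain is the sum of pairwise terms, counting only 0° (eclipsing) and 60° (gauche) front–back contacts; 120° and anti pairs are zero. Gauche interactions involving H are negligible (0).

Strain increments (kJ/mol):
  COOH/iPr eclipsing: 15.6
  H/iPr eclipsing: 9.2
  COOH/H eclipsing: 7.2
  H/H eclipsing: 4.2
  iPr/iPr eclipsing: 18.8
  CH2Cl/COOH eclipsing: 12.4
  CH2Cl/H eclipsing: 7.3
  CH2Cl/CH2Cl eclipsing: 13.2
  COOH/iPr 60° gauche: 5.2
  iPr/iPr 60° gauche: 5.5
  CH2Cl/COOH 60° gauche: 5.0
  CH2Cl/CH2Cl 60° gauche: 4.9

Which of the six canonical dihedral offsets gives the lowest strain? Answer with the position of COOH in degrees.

COOH at 0° (eclipsed): CH2Cl(0°)/COOH(0°) eclipsed 12.4; H(120°)/H(120°) eclipsed 4.2; iPr(240°)/H(240°) eclipsed 9.2 → 25.8 kJ/mol.
COOH at 60° (staggered): CH2Cl(0°)/COOH(60°) gauche 5.0 → 5.0 kJ/mol.
COOH at 120° (eclipsed): CH2Cl(0°)/H(0°) eclipsed 7.3; H(120°)/COOH(120°) eclipsed 7.2; iPr(240°)/H(240°) eclipsed 9.2 → 23.7 kJ/mol.
COOH at 180° (staggered): iPr(240°)/COOH(180°) gauche 5.2 → 5.2 kJ/mol.
COOH at 240° (eclipsed): CH2Cl(0°)/H(0°) eclipsed 7.3; H(120°)/H(120°) eclipsed 4.2; iPr(240°)/COOH(240°) eclipsed 15.6 → 27.1 kJ/mol.
COOH at 300° (staggered): CH2Cl(0°)/COOH(300°) gauche 5.0; iPr(240°)/COOH(300°) gauche 5.2 → 10.2 kJ/mol.
The minimum (5.0 kJ/mol) occurs with COOH at 60°.

60°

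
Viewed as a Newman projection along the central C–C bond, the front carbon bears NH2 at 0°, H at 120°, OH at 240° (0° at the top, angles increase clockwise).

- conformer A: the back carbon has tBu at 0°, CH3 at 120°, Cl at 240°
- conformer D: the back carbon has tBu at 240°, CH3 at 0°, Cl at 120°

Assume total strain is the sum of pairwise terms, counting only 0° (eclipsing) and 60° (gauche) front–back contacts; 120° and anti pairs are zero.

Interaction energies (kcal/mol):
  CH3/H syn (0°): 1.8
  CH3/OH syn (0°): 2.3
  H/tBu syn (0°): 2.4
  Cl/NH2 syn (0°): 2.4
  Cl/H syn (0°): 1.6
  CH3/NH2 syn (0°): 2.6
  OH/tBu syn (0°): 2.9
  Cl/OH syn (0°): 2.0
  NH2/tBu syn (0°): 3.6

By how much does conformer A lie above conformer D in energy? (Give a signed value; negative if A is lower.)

+0.3 kcal/mol

A (eclipsed): NH2(0°)/tBu(0°) eclipsed 3.6; H(120°)/CH3(120°) eclipsed 1.8; OH(240°)/Cl(240°) eclipsed 2.0 → 7.4 kcal/mol.
D (eclipsed): NH2(0°)/CH3(0°) eclipsed 2.6; H(120°)/Cl(120°) eclipsed 1.6; OH(240°)/tBu(240°) eclipsed 2.9 → 7.1 kcal/mol.
E(A) − E(D) = 7.4 − 7.1 = +0.3 kcal/mol.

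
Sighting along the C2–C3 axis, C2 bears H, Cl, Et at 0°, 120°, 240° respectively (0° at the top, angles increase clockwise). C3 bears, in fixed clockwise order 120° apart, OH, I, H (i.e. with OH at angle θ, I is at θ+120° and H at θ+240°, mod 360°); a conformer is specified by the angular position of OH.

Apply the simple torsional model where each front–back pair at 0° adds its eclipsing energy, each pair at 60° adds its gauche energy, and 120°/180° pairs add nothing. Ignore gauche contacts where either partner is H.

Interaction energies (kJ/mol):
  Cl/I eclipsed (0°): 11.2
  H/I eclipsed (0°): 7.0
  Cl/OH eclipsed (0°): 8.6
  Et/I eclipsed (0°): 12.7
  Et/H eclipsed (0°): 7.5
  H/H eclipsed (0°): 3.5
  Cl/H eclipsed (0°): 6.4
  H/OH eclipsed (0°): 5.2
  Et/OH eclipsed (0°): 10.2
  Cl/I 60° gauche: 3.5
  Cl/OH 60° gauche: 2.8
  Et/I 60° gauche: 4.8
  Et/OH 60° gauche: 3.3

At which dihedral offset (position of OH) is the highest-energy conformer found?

120°

OH at 0° (eclipsed): H(0°)/OH(0°) eclipsed 5.2; Cl(120°)/I(120°) eclipsed 11.2; Et(240°)/H(240°) eclipsed 7.5 → 23.9 kJ/mol.
OH at 60° (staggered): Cl(120°)/OH(60°) gauche 2.8; Cl(120°)/I(180°) gauche 3.5; Et(240°)/I(180°) gauche 4.8 → 11.1 kJ/mol.
OH at 120° (eclipsed): H(0°)/H(0°) eclipsed 3.5; Cl(120°)/OH(120°) eclipsed 8.6; Et(240°)/I(240°) eclipsed 12.7 → 24.8 kJ/mol.
OH at 180° (staggered): Cl(120°)/OH(180°) gauche 2.8; Et(240°)/OH(180°) gauche 3.3; Et(240°)/I(300°) gauche 4.8 → 10.9 kJ/mol.
OH at 240° (eclipsed): H(0°)/I(0°) eclipsed 7.0; Cl(120°)/H(120°) eclipsed 6.4; Et(240°)/OH(240°) eclipsed 10.2 → 23.6 kJ/mol.
OH at 300° (staggered): Cl(120°)/I(60°) gauche 3.5; Et(240°)/OH(300°) gauche 3.3 → 6.8 kJ/mol.
The maximum (24.8 kJ/mol) occurs with OH at 120°.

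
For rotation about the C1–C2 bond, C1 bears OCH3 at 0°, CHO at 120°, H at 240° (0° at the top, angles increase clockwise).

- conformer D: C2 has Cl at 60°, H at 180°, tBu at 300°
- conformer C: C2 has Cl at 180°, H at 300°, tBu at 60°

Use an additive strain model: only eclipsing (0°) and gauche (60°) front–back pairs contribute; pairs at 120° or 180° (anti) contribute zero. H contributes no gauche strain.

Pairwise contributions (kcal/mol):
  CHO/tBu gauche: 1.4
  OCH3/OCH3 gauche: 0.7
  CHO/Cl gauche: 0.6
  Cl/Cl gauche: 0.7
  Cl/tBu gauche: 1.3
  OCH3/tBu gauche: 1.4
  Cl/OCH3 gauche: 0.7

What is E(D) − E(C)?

D (staggered): OCH3–Cl gauche, OCH3–tBu gauche, CHO–Cl gauche; 0.7 + 1.4 + 0.6 = 2.7 kcal/mol.
C (staggered): OCH3–tBu gauche, CHO–Cl gauche, CHO–tBu gauche; 1.4 + 0.6 + 1.4 = 3.4 kcal/mol.
E(D) − E(C) = 2.7 − 3.4 = -0.7 kcal/mol.

-0.7 kcal/mol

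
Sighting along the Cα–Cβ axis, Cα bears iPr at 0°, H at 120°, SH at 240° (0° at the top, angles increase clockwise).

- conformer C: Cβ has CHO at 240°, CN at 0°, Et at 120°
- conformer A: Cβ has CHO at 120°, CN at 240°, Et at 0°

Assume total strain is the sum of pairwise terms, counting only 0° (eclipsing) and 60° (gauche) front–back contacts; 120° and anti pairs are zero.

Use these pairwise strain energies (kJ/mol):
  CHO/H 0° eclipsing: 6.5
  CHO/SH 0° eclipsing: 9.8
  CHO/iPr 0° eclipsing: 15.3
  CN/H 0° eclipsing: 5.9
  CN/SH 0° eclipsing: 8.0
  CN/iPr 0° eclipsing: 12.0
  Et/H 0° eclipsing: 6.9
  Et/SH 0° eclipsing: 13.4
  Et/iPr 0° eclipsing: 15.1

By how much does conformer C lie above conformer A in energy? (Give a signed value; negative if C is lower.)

C is eclipsed. iPr at 0° is eclipsed with CN at 0° (12.0); H at 120° is eclipsed with Et at 120° (6.9); SH at 240° is eclipsed with CHO at 240° (9.8). Total 28.7 kJ/mol.
A is eclipsed. iPr at 0° is eclipsed with Et at 0° (15.1); H at 120° is eclipsed with CHO at 120° (6.5); SH at 240° is eclipsed with CN at 240° (8.0). Total 29.6 kJ/mol.
E(C) − E(A) = 28.7 − 29.6 = -0.9 kJ/mol.

-0.9 kJ/mol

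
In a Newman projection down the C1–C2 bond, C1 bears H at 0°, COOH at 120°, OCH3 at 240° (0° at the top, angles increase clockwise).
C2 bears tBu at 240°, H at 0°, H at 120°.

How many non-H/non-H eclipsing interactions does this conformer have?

1

Non-H eclipsing pairs: OCH3(240°)/tBu(240°) — 1 interaction.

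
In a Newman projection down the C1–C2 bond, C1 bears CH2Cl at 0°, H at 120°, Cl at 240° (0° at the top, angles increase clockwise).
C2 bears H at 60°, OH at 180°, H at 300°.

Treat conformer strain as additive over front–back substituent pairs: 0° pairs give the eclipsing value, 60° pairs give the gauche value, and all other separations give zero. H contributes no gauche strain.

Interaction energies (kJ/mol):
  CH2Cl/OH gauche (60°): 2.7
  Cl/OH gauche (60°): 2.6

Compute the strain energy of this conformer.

This conformer (staggered): Cl–OH gauche; 2.6 = 2.6 kJ/mol.

2.6 kJ/mol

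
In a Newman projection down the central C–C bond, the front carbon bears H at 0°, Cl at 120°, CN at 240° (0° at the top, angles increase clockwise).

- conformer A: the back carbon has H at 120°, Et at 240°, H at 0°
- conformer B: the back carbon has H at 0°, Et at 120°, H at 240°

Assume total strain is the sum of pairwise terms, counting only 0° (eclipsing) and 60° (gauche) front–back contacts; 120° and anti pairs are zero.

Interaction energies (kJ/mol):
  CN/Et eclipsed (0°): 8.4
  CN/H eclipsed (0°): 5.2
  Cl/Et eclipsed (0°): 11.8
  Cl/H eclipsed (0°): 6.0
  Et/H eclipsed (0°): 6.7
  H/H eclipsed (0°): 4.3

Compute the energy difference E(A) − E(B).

-2.6 kJ/mol

A (eclipsed): H(0°)/H(0°) eclipsed 4.3; Cl(120°)/H(120°) eclipsed 6.0; CN(240°)/Et(240°) eclipsed 8.4 → 18.7 kJ/mol.
B (eclipsed): H(0°)/H(0°) eclipsed 4.3; Cl(120°)/Et(120°) eclipsed 11.8; CN(240°)/H(240°) eclipsed 5.2 → 21.3 kJ/mol.
E(A) − E(B) = 18.7 − 21.3 = -2.6 kJ/mol.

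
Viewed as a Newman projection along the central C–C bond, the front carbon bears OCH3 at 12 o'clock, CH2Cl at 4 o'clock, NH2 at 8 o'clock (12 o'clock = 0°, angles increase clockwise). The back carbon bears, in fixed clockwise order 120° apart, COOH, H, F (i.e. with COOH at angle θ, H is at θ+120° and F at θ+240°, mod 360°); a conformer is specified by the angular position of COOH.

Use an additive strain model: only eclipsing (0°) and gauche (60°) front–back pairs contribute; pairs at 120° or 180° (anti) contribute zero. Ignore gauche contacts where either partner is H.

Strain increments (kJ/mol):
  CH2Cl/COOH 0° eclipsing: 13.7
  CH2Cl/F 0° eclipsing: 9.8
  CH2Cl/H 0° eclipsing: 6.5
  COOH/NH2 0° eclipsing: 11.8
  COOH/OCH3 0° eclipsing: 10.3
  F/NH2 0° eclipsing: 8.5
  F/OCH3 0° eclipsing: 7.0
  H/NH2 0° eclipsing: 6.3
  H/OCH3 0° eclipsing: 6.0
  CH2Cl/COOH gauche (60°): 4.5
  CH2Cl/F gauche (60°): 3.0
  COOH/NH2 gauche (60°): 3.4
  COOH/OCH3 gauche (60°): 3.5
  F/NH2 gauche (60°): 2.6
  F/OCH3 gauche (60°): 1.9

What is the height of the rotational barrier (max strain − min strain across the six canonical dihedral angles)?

COOH at 0° (eclipsed): OCH3–COOH eclipsed, CH2Cl–H eclipsed, NH2–F eclipsed; 10.3 + 6.5 + 8.5 = 25.3 kJ/mol.
COOH at 60° (staggered): OCH3–COOH gauche, OCH3–F gauche, CH2Cl–COOH gauche, NH2–F gauche; 3.5 + 1.9 + 4.5 + 2.6 = 12.5 kJ/mol.
COOH at 120° (eclipsed): OCH3–F eclipsed, CH2Cl–COOH eclipsed, NH2–H eclipsed; 7.0 + 13.7 + 6.3 = 27.0 kJ/mol.
COOH at 180° (staggered): OCH3–F gauche, CH2Cl–COOH gauche, CH2Cl–F gauche, NH2–COOH gauche; 1.9 + 4.5 + 3.0 + 3.4 = 12.8 kJ/mol.
COOH at 240° (eclipsed): OCH3–H eclipsed, CH2Cl–F eclipsed, NH2–COOH eclipsed; 6.0 + 9.8 + 11.8 = 27.6 kJ/mol.
COOH at 300° (staggered): OCH3–COOH gauche, CH2Cl–F gauche, NH2–COOH gauche, NH2–F gauche; 3.5 + 3.0 + 3.4 + 2.6 = 12.5 kJ/mol.
Max at 240° (27.6 kJ/mol), min at 60° (12.5 kJ/mol); barrier = 15.1 kJ/mol.

15.1 kJ/mol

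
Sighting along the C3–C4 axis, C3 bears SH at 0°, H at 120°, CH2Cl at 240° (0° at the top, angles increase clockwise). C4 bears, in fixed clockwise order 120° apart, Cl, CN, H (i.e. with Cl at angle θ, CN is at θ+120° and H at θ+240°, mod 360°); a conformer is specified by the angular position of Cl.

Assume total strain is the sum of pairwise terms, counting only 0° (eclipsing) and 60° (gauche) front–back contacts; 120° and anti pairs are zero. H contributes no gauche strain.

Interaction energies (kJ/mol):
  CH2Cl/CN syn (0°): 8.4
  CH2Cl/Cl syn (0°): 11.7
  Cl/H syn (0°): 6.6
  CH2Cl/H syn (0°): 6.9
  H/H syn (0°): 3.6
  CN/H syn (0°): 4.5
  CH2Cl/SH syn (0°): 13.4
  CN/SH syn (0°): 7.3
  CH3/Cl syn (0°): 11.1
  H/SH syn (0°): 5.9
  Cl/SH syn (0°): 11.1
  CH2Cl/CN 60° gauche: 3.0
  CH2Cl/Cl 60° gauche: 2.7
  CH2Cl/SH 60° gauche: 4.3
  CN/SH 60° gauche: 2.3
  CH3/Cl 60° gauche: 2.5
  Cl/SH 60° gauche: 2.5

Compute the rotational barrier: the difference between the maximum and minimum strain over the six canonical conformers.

Cl at 0° (eclipsed): SH(0°)/Cl(0°) eclipsed 11.1; H(120°)/CN(120°) eclipsed 4.5; CH2Cl(240°)/H(240°) eclipsed 6.9 → 22.5 kJ/mol.
Cl at 60° (staggered): SH(0°)/Cl(60°) gauche 2.5; CH2Cl(240°)/CN(180°) gauche 3.0 → 5.5 kJ/mol.
Cl at 120° (eclipsed): SH(0°)/H(0°) eclipsed 5.9; H(120°)/Cl(120°) eclipsed 6.6; CH2Cl(240°)/CN(240°) eclipsed 8.4 → 20.9 kJ/mol.
Cl at 180° (staggered): SH(0°)/CN(300°) gauche 2.3; CH2Cl(240°)/Cl(180°) gauche 2.7; CH2Cl(240°)/CN(300°) gauche 3.0 → 8.0 kJ/mol.
Cl at 240° (eclipsed): SH(0°)/CN(0°) eclipsed 7.3; H(120°)/H(120°) eclipsed 3.6; CH2Cl(240°)/Cl(240°) eclipsed 11.7 → 22.6 kJ/mol.
Cl at 300° (staggered): SH(0°)/Cl(300°) gauche 2.5; SH(0°)/CN(60°) gauche 2.3; CH2Cl(240°)/Cl(300°) gauche 2.7 → 7.5 kJ/mol.
Max at 240° (22.6 kJ/mol), min at 60° (5.5 kJ/mol); barrier = 17.1 kJ/mol.

17.1 kJ/mol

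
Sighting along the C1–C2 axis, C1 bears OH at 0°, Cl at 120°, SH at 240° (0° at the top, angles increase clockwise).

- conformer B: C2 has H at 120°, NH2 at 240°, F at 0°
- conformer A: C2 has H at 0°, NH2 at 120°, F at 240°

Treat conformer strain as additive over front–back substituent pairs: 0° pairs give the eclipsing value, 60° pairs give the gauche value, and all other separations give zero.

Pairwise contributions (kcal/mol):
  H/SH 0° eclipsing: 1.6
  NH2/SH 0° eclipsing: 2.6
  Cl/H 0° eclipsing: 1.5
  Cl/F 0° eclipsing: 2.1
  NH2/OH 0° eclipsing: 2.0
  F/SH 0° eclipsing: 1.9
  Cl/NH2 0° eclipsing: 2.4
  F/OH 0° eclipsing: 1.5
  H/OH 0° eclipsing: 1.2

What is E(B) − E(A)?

B is eclipsed. OH at 0° is eclipsed with F at 0° (1.5); Cl at 120° is eclipsed with H at 120° (1.5); SH at 240° is eclipsed with NH2 at 240° (2.6). Total 5.6 kcal/mol.
A is eclipsed. OH at 0° is eclipsed with H at 0° (1.2); Cl at 120° is eclipsed with NH2 at 120° (2.4); SH at 240° is eclipsed with F at 240° (1.9). Total 5.5 kcal/mol.
E(B) − E(A) = 5.6 − 5.5 = +0.1 kcal/mol.

+0.1 kcal/mol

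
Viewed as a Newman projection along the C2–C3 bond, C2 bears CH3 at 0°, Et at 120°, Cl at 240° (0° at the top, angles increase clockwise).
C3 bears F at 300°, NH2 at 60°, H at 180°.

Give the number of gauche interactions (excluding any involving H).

4

Non-H gauche pairs: CH3(0°)/F(300°); CH3(0°)/NH2(60°); Et(120°)/NH2(60°); Cl(240°)/F(300°) — 4 interactions.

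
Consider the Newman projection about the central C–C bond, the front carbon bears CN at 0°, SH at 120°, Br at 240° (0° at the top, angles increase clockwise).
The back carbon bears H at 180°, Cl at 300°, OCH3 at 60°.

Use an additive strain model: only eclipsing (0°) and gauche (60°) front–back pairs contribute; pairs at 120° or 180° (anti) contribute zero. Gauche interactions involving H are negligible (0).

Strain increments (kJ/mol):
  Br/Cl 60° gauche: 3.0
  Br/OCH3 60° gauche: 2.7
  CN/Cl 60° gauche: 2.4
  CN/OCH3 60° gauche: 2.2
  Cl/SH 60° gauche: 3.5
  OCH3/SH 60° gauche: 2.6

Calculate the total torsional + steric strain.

This conformer (staggered): CN(0°)/Cl(300°) gauche 2.4; CN(0°)/OCH3(60°) gauche 2.2; SH(120°)/OCH3(60°) gauche 2.6; Br(240°)/Cl(300°) gauche 3.0 → 10.2 kJ/mol.

10.2 kJ/mol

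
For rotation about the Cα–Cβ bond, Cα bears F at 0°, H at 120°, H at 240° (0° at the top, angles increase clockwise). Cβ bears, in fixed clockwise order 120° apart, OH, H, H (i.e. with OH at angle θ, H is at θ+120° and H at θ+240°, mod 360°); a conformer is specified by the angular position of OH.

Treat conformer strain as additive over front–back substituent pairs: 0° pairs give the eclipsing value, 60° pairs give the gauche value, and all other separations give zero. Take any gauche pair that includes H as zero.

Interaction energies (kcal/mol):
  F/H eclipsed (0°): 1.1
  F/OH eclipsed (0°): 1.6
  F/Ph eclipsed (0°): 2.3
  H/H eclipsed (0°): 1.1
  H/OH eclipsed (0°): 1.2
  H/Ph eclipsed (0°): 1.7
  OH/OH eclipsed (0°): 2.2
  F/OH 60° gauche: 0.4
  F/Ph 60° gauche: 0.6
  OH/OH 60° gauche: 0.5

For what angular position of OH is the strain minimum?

OH at 0° is eclipsed. F at 0° is eclipsed with OH at 0° (1.6); H at 120° is eclipsed with H at 120° (1.1); H at 240° is eclipsed with H at 240° (1.1). Total 3.8 kcal/mol.
OH at 60° is staggered. F at 0° is gauche with OH at 60° (0.4). Total 0.4 kcal/mol.
OH at 120° is eclipsed. F at 0° is eclipsed with H at 0° (1.1); H at 120° is eclipsed with OH at 120° (1.2); H at 240° is eclipsed with H at 240° (1.1). Total 3.4 kcal/mol.
OH at 180° (staggered): no non-H gauche contacts → 0.0 kcal/mol.
OH at 240° is eclipsed. F at 0° is eclipsed with H at 0° (1.1); H at 120° is eclipsed with H at 120° (1.1); H at 240° is eclipsed with OH at 240° (1.2). Total 3.4 kcal/mol.
OH at 300° is staggered. F at 0° is gauche with OH at 300° (0.4). Total 0.4 kcal/mol.
The minimum (0.0 kcal/mol) occurs with OH at 180°.

180°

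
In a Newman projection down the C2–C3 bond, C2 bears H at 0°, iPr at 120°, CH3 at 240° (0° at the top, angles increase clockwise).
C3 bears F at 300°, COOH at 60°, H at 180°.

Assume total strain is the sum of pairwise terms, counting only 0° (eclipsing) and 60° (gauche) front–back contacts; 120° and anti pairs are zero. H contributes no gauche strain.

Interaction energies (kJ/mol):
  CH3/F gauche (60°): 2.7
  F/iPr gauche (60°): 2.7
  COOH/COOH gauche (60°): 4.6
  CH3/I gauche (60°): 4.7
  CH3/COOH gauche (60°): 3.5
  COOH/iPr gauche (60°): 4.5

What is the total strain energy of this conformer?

7.2 kJ/mol

This conformer is staggered. iPr at 120° is gauche with COOH at 60° (4.5); CH3 at 240° is gauche with F at 300° (2.7). Total 7.2 kJ/mol.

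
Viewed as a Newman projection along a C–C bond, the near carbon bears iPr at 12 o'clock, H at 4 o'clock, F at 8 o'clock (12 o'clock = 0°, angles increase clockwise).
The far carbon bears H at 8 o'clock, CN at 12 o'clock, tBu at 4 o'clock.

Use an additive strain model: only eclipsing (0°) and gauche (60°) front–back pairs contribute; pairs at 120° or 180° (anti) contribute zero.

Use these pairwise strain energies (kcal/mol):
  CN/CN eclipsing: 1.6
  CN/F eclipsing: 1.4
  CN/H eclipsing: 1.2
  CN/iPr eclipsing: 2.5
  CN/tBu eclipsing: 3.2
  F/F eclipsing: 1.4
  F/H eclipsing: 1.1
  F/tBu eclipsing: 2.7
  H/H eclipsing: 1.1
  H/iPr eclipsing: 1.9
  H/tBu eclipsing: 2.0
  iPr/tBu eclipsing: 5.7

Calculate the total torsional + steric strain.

This conformer (eclipsed): iPr–CN eclipsed, H–tBu eclipsed, F–H eclipsed; 2.5 + 2.0 + 1.1 = 5.6 kcal/mol.

5.6 kcal/mol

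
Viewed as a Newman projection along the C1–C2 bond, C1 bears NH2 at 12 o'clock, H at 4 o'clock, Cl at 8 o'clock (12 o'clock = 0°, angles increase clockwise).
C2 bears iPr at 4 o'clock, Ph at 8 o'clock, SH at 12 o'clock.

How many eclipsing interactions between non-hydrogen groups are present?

Non-H eclipsing pairs: NH2(0°)/SH(0°); Cl(240°)/Ph(240°) — 2 interactions.

2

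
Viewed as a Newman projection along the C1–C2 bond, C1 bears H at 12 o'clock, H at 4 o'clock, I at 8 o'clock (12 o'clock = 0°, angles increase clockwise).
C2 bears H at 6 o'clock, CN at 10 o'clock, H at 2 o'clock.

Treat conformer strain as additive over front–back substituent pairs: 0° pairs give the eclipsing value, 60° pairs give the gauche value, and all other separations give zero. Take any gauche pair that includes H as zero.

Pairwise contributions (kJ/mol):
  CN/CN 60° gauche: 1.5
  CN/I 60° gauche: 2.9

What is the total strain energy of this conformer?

This conformer (staggered): I(240°)/CN(300°) gauche 2.9 → 2.9 kJ/mol.

2.9 kJ/mol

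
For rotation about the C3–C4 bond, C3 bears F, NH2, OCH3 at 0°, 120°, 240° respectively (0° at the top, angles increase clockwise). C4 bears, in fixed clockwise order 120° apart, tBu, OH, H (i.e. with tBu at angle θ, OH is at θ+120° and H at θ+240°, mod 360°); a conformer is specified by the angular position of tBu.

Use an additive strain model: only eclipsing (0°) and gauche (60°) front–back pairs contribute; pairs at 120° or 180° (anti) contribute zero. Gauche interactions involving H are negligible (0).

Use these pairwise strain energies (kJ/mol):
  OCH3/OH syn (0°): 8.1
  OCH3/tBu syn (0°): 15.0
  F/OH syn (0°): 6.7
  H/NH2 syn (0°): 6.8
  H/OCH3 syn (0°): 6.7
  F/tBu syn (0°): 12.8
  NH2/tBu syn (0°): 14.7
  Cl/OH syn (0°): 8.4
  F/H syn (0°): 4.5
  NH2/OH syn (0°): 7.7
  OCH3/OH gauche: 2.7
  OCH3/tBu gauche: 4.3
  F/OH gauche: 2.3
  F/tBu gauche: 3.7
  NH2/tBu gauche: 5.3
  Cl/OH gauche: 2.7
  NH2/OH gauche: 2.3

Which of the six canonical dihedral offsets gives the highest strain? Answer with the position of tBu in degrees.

tBu at 0° (eclipsed): F(0°)/tBu(0°) eclipsed 12.8; NH2(120°)/OH(120°) eclipsed 7.7; OCH3(240°)/H(240°) eclipsed 6.7 → 27.2 kJ/mol.
tBu at 60° (staggered): F(0°)/tBu(60°) gauche 3.7; NH2(120°)/tBu(60°) gauche 5.3; NH2(120°)/OH(180°) gauche 2.3; OCH3(240°)/OH(180°) gauche 2.7 → 14.0 kJ/mol.
tBu at 120° (eclipsed): F(0°)/H(0°) eclipsed 4.5; NH2(120°)/tBu(120°) eclipsed 14.7; OCH3(240°)/OH(240°) eclipsed 8.1 → 27.3 kJ/mol.
tBu at 180° (staggered): F(0°)/OH(300°) gauche 2.3; NH2(120°)/tBu(180°) gauche 5.3; OCH3(240°)/tBu(180°) gauche 4.3; OCH3(240°)/OH(300°) gauche 2.7 → 14.6 kJ/mol.
tBu at 240° (eclipsed): F(0°)/OH(0°) eclipsed 6.7; NH2(120°)/H(120°) eclipsed 6.8; OCH3(240°)/tBu(240°) eclipsed 15.0 → 28.5 kJ/mol.
tBu at 300° (staggered): F(0°)/tBu(300°) gauche 3.7; F(0°)/OH(60°) gauche 2.3; NH2(120°)/OH(60°) gauche 2.3; OCH3(240°)/tBu(300°) gauche 4.3 → 12.6 kJ/mol.
The maximum (28.5 kJ/mol) occurs with tBu at 240°.

240°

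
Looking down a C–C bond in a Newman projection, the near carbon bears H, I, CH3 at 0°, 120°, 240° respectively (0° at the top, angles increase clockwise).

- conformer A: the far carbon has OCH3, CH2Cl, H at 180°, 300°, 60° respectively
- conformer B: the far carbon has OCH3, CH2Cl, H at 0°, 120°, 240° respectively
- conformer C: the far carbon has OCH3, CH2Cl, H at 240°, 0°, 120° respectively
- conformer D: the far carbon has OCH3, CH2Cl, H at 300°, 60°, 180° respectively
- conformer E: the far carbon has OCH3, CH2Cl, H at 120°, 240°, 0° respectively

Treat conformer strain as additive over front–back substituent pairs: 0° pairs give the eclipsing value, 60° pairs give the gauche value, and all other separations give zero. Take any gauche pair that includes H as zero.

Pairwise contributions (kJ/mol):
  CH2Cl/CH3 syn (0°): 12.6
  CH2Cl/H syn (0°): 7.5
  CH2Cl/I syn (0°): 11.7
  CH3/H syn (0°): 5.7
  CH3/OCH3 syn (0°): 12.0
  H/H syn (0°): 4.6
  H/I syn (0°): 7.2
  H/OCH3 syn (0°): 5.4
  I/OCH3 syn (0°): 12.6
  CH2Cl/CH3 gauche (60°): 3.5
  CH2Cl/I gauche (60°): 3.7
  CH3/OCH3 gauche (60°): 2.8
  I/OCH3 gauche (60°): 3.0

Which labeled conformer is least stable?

A (staggered): I(120°)/OCH3(180°) gauche 3.0; CH3(240°)/OCH3(180°) gauche 2.8; CH3(240°)/CH2Cl(300°) gauche 3.5 → 9.3 kJ/mol.
B (eclipsed): H(0°)/OCH3(0°) eclipsed 5.4; I(120°)/CH2Cl(120°) eclipsed 11.7; CH3(240°)/H(240°) eclipsed 5.7 → 22.8 kJ/mol.
C (eclipsed): H(0°)/CH2Cl(0°) eclipsed 7.5; I(120°)/H(120°) eclipsed 7.2; CH3(240°)/OCH3(240°) eclipsed 12.0 → 26.7 kJ/mol.
D (staggered): I(120°)/CH2Cl(60°) gauche 3.7; CH3(240°)/OCH3(300°) gauche 2.8 → 6.5 kJ/mol.
E (eclipsed): H(0°)/H(0°) eclipsed 4.6; I(120°)/OCH3(120°) eclipsed 12.6; CH3(240°)/CH2Cl(240°) eclipsed 12.6 → 29.8 kJ/mol.
E has the highest total (29.8 kJ/mol).

E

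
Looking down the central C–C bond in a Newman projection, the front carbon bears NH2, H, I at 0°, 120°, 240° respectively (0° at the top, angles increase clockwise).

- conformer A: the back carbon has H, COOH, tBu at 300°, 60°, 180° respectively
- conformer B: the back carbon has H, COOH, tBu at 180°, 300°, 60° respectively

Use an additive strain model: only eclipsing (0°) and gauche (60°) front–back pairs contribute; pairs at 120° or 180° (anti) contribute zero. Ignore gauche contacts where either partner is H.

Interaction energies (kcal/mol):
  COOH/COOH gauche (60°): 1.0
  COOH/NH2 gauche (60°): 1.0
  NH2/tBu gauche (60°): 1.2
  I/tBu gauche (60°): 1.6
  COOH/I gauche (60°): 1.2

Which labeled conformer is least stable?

A is staggered. NH2 at 0° is gauche with COOH at 60° (1.0); I at 240° is gauche with tBu at 180° (1.6). Total 2.6 kcal/mol.
B is staggered. NH2 at 0° is gauche with COOH at 300° (1.0); NH2 at 0° is gauche with tBu at 60° (1.2); I at 240° is gauche with COOH at 300° (1.2). Total 3.4 kcal/mol.
B has the highest total (3.4 kcal/mol).

B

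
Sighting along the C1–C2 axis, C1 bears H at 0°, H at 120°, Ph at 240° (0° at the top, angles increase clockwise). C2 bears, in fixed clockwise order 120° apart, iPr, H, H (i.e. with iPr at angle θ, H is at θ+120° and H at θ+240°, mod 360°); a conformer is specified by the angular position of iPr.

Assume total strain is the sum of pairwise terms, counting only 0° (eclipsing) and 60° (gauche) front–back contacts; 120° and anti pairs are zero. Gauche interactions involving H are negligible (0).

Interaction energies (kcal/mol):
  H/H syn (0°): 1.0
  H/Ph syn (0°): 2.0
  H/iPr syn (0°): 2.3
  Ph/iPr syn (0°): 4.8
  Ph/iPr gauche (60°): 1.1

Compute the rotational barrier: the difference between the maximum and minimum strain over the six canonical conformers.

iPr at 0° (eclipsed): H–iPr eclipsed, H–H eclipsed, Ph–H eclipsed; 2.3 + 1.0 + 2.0 = 5.3 kcal/mol.
iPr at 60° (staggered): no non-H gauche contacts → 0.0 kcal/mol.
iPr at 120° (eclipsed): H–H eclipsed, H–iPr eclipsed, Ph–H eclipsed; 1.0 + 2.3 + 2.0 = 5.3 kcal/mol.
iPr at 180° (staggered): Ph–iPr gauche; 1.1 = 1.1 kcal/mol.
iPr at 240° (eclipsed): H–H eclipsed, H–H eclipsed, Ph–iPr eclipsed; 1.0 + 1.0 + 4.8 = 6.8 kcal/mol.
iPr at 300° (staggered): Ph–iPr gauche; 1.1 = 1.1 kcal/mol.
Max at 240° (6.8 kcal/mol), min at 60° (0.0 kcal/mol); barrier = 6.8 kcal/mol.

6.8 kcal/mol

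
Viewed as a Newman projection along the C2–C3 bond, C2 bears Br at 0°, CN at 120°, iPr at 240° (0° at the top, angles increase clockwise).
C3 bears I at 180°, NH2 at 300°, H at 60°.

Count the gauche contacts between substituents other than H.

Non-H gauche pairs: Br(0°)/NH2(300°); CN(120°)/I(180°); iPr(240°)/I(180°); iPr(240°)/NH2(300°) — 4 interactions.

4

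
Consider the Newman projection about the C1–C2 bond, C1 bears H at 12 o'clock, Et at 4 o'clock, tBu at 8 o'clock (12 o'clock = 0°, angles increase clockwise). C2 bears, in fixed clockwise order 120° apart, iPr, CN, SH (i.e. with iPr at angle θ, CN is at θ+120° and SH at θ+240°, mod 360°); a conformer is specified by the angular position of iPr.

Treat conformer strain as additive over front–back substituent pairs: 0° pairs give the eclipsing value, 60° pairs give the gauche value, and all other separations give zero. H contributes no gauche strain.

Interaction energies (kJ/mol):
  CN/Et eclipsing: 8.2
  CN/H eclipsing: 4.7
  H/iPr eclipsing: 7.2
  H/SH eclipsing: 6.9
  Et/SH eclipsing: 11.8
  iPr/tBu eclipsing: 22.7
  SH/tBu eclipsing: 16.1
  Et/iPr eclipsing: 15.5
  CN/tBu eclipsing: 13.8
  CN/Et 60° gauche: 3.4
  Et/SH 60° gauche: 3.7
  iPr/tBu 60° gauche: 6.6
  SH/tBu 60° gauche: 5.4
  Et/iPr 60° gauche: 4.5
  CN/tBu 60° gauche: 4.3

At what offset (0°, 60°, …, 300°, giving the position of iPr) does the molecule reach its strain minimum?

60°

iPr at 0° (eclipsed): H–iPr eclipsed, Et–CN eclipsed, tBu–SH eclipsed; 7.2 + 8.2 + 16.1 = 31.5 kJ/mol.
iPr at 60° (staggered): Et–iPr gauche, Et–CN gauche, tBu–CN gauche, tBu–SH gauche; 4.5 + 3.4 + 4.3 + 5.4 = 17.6 kJ/mol.
iPr at 120° (eclipsed): H–SH eclipsed, Et–iPr eclipsed, tBu–CN eclipsed; 6.9 + 15.5 + 13.8 = 36.2 kJ/mol.
iPr at 180° (staggered): Et–iPr gauche, Et–SH gauche, tBu–iPr gauche, tBu–CN gauche; 4.5 + 3.7 + 6.6 + 4.3 = 19.1 kJ/mol.
iPr at 240° (eclipsed): H–CN eclipsed, Et–SH eclipsed, tBu–iPr eclipsed; 4.7 + 11.8 + 22.7 = 39.2 kJ/mol.
iPr at 300° (staggered): Et–CN gauche, Et–SH gauche, tBu–iPr gauche, tBu–SH gauche; 3.4 + 3.7 + 6.6 + 5.4 = 19.1 kJ/mol.
The minimum (17.6 kJ/mol) occurs with iPr at 60°.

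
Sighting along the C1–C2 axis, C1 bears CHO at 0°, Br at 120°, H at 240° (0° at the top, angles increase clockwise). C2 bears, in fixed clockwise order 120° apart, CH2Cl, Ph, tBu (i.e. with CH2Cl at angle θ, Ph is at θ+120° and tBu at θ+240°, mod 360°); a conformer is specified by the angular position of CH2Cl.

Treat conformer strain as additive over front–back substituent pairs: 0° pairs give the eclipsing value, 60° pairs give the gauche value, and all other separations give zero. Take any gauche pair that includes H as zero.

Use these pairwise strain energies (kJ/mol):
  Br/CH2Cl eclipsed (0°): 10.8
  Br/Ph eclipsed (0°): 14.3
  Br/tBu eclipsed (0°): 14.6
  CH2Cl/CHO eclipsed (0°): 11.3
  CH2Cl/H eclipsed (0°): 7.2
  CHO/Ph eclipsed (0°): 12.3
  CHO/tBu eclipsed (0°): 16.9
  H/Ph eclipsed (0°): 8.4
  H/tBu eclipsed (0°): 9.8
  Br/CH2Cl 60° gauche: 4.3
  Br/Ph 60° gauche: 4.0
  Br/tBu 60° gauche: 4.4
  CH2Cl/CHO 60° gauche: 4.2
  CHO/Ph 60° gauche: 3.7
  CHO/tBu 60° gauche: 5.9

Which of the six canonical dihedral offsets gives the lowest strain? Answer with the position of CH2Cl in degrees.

CH2Cl at 0° is eclipsed. CHO at 0° is eclipsed with CH2Cl at 0° (11.3); Br at 120° is eclipsed with Ph at 120° (14.3); H at 240° is eclipsed with tBu at 240° (9.8). Total 35.4 kJ/mol.
CH2Cl at 60° is staggered. CHO at 0° is gauche with CH2Cl at 60° (4.2); CHO at 0° is gauche with tBu at 300° (5.9); Br at 120° is gauche with CH2Cl at 60° (4.3); Br at 120° is gauche with Ph at 180° (4.0). Total 18.4 kJ/mol.
CH2Cl at 120° is eclipsed. CHO at 0° is eclipsed with tBu at 0° (16.9); Br at 120° is eclipsed with CH2Cl at 120° (10.8); H at 240° is eclipsed with Ph at 240° (8.4). Total 36.1 kJ/mol.
CH2Cl at 180° is staggered. CHO at 0° is gauche with Ph at 300° (3.7); CHO at 0° is gauche with tBu at 60° (5.9); Br at 120° is gauche with CH2Cl at 180° (4.3); Br at 120° is gauche with tBu at 60° (4.4). Total 18.3 kJ/mol.
CH2Cl at 240° is eclipsed. CHO at 0° is eclipsed with Ph at 0° (12.3); Br at 120° is eclipsed with tBu at 120° (14.6); H at 240° is eclipsed with CH2Cl at 240° (7.2). Total 34.1 kJ/mol.
CH2Cl at 300° is staggered. CHO at 0° is gauche with CH2Cl at 300° (4.2); CHO at 0° is gauche with Ph at 60° (3.7); Br at 120° is gauche with Ph at 60° (4.0); Br at 120° is gauche with tBu at 180° (4.4). Total 16.3 kJ/mol.
The minimum (16.3 kJ/mol) occurs with CH2Cl at 300°.

300°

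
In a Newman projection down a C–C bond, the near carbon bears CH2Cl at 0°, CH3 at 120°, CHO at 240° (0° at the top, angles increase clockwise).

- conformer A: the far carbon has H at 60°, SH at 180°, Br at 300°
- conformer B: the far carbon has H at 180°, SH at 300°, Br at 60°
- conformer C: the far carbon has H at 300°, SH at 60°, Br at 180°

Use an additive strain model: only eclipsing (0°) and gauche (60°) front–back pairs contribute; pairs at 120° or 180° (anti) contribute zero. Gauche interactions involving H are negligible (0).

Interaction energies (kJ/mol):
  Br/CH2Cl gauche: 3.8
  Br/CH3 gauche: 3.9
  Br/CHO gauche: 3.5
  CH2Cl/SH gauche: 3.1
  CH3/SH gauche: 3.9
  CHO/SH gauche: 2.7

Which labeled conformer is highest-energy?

C

A (staggered): CH2Cl–Br gauche, CH3–SH gauche, CHO–SH gauche, CHO–Br gauche; 3.8 + 3.9 + 2.7 + 3.5 = 13.9 kJ/mol.
B (staggered): CH2Cl–SH gauche, CH2Cl–Br gauche, CH3–Br gauche, CHO–SH gauche; 3.1 + 3.8 + 3.9 + 2.7 = 13.5 kJ/mol.
C (staggered): CH2Cl–SH gauche, CH3–SH gauche, CH3–Br gauche, CHO–Br gauche; 3.1 + 3.9 + 3.9 + 3.5 = 14.4 kJ/mol.
C has the highest total (14.4 kJ/mol).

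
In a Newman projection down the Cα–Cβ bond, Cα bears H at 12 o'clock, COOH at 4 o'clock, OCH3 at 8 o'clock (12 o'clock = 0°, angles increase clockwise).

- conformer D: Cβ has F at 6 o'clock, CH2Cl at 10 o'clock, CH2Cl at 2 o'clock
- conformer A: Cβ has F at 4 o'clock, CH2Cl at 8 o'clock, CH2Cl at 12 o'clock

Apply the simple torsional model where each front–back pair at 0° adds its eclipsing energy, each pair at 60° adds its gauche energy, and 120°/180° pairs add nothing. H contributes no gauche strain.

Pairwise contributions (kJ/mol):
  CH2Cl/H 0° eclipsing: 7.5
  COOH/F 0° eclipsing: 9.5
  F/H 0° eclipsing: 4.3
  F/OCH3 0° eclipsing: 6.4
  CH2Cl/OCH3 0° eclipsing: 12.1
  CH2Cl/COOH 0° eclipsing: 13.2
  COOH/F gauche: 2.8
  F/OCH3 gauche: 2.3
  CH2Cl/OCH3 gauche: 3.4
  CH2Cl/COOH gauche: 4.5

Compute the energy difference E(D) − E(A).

D (staggered): COOH(120°)/F(180°) gauche 2.8; COOH(120°)/CH2Cl(60°) gauche 4.5; OCH3(240°)/F(180°) gauche 2.3; OCH3(240°)/CH2Cl(300°) gauche 3.4 → 13.0 kJ/mol.
A (eclipsed): H(0°)/CH2Cl(0°) eclipsed 7.5; COOH(120°)/F(120°) eclipsed 9.5; OCH3(240°)/CH2Cl(240°) eclipsed 12.1 → 29.1 kJ/mol.
E(D) − E(A) = 13.0 − 29.1 = -16.1 kJ/mol.

-16.1 kJ/mol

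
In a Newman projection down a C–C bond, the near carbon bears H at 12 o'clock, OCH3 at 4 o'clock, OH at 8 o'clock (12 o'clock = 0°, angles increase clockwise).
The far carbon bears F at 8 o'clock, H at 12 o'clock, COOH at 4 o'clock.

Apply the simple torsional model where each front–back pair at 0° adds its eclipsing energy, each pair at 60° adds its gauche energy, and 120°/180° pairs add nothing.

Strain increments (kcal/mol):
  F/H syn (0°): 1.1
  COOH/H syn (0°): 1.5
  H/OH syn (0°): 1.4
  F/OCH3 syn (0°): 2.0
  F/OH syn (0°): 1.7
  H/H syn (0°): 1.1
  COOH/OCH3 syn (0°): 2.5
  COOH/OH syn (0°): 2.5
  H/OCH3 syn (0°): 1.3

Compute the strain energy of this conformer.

5.3 kcal/mol

This conformer (eclipsed): H(0°)/H(0°) eclipsed 1.1; OCH3(120°)/COOH(120°) eclipsed 2.5; OH(240°)/F(240°) eclipsed 1.7 → 5.3 kcal/mol.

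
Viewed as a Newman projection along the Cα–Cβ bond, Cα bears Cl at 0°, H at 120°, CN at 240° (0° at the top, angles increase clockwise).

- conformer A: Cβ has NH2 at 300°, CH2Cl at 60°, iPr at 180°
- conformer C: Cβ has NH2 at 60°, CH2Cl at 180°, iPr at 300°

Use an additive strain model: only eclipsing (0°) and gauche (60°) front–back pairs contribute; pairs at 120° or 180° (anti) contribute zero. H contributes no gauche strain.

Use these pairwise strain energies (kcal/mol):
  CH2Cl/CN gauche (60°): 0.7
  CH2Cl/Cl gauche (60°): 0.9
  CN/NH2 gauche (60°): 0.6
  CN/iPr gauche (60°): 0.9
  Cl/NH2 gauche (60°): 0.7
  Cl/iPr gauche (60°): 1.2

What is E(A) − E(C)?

A (staggered): Cl–NH2 gauche, Cl–CH2Cl gauche, CN–NH2 gauche, CN–iPr gauche; 0.7 + 0.9 + 0.6 + 0.9 = 3.1 kcal/mol.
C (staggered): Cl–NH2 gauche, Cl–iPr gauche, CN–CH2Cl gauche, CN–iPr gauche; 0.7 + 1.2 + 0.7 + 0.9 = 3.5 kcal/mol.
E(A) − E(C) = 3.1 − 3.5 = -0.4 kcal/mol.

-0.4 kcal/mol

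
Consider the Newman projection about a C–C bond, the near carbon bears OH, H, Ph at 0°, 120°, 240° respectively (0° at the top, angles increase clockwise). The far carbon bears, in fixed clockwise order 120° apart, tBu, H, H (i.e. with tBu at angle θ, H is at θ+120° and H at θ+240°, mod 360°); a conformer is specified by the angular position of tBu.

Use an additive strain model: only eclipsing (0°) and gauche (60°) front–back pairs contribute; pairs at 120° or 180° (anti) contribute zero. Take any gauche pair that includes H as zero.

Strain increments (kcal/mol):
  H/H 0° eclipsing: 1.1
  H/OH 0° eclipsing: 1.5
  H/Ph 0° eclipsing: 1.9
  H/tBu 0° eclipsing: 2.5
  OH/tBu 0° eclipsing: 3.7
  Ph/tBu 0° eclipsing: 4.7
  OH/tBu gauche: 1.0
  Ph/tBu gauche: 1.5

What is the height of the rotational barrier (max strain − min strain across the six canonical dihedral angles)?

6.3 kcal/mol

tBu at 0° (eclipsed): OH(0°)/tBu(0°) eclipsed 3.7; H(120°)/H(120°) eclipsed 1.1; Ph(240°)/H(240°) eclipsed 1.9 → 6.7 kcal/mol.
tBu at 60° (staggered): OH(0°)/tBu(60°) gauche 1.0 → 1.0 kcal/mol.
tBu at 120° (eclipsed): OH(0°)/H(0°) eclipsed 1.5; H(120°)/tBu(120°) eclipsed 2.5; Ph(240°)/H(240°) eclipsed 1.9 → 5.9 kcal/mol.
tBu at 180° (staggered): Ph(240°)/tBu(180°) gauche 1.5 → 1.5 kcal/mol.
tBu at 240° (eclipsed): OH(0°)/H(0°) eclipsed 1.5; H(120°)/H(120°) eclipsed 1.1; Ph(240°)/tBu(240°) eclipsed 4.7 → 7.3 kcal/mol.
tBu at 300° (staggered): OH(0°)/tBu(300°) gauche 1.0; Ph(240°)/tBu(300°) gauche 1.5 → 2.5 kcal/mol.
Max at 240° (7.3 kcal/mol), min at 60° (1.0 kcal/mol); barrier = 6.3 kcal/mol.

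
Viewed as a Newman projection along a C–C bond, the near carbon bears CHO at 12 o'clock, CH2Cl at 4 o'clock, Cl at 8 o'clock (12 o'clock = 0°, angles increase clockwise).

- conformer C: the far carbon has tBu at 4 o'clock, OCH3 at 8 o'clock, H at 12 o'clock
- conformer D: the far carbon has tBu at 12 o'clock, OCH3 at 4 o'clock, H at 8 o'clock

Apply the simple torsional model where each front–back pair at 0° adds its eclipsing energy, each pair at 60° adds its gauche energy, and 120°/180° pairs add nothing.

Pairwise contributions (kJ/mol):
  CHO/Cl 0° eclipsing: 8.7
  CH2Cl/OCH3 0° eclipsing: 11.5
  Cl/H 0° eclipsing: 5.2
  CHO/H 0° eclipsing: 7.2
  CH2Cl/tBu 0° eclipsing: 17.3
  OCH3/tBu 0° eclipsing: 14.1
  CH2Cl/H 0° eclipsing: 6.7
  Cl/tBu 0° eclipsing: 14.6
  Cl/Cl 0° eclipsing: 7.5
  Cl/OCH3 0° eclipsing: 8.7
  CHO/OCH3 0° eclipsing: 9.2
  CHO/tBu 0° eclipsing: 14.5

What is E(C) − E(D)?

+2.0 kJ/mol

C (eclipsed): CHO(0°)/H(0°) eclipsed 7.2; CH2Cl(120°)/tBu(120°) eclipsed 17.3; Cl(240°)/OCH3(240°) eclipsed 8.7 → 33.2 kJ/mol.
D (eclipsed): CHO(0°)/tBu(0°) eclipsed 14.5; CH2Cl(120°)/OCH3(120°) eclipsed 11.5; Cl(240°)/H(240°) eclipsed 5.2 → 31.2 kJ/mol.
E(C) − E(D) = 33.2 − 31.2 = +2.0 kJ/mol.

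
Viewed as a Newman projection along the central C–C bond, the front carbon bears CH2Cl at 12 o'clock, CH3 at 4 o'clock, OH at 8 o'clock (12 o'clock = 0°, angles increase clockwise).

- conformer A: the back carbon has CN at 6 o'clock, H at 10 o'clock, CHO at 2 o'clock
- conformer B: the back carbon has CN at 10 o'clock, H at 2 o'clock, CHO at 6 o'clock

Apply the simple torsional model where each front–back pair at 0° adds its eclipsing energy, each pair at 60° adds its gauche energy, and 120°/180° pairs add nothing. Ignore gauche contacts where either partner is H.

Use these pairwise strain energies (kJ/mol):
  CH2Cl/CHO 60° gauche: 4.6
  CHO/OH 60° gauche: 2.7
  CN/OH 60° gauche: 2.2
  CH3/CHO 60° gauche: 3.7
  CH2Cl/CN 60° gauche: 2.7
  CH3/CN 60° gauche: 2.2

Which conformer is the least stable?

A (staggered): CH2Cl–CHO gauche, CH3–CN gauche, CH3–CHO gauche, OH–CN gauche; 4.6 + 2.2 + 3.7 + 2.2 = 12.7 kJ/mol.
B (staggered): CH2Cl–CN gauche, CH3–CHO gauche, OH–CN gauche, OH–CHO gauche; 2.7 + 3.7 + 2.2 + 2.7 = 11.3 kJ/mol.
A has the highest total (12.7 kJ/mol).

A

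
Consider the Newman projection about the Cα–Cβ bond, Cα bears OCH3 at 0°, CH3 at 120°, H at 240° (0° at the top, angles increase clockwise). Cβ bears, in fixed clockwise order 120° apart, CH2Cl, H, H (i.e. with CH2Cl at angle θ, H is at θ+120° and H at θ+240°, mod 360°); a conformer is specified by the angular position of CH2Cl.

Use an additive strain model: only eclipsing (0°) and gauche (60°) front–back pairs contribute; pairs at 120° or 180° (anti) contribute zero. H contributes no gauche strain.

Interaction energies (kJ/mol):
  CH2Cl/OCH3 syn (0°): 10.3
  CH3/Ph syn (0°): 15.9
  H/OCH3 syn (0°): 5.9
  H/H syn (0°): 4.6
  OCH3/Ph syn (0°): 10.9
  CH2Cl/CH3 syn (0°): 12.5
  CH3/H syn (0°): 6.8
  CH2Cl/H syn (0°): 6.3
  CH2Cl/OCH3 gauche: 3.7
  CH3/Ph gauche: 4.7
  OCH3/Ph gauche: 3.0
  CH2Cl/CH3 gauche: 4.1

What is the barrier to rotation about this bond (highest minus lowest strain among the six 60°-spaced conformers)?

19.3 kJ/mol

CH2Cl at 0° (eclipsed): OCH3(0°)/CH2Cl(0°) eclipsed 10.3; CH3(120°)/H(120°) eclipsed 6.8; H(240°)/H(240°) eclipsed 4.6 → 21.7 kJ/mol.
CH2Cl at 60° (staggered): OCH3(0°)/CH2Cl(60°) gauche 3.7; CH3(120°)/CH2Cl(60°) gauche 4.1 → 7.8 kJ/mol.
CH2Cl at 120° (eclipsed): OCH3(0°)/H(0°) eclipsed 5.9; CH3(120°)/CH2Cl(120°) eclipsed 12.5; H(240°)/H(240°) eclipsed 4.6 → 23.0 kJ/mol.
CH2Cl at 180° (staggered): CH3(120°)/CH2Cl(180°) gauche 4.1 → 4.1 kJ/mol.
CH2Cl at 240° (eclipsed): OCH3(0°)/H(0°) eclipsed 5.9; CH3(120°)/H(120°) eclipsed 6.8; H(240°)/CH2Cl(240°) eclipsed 6.3 → 19.0 kJ/mol.
CH2Cl at 300° (staggered): OCH3(0°)/CH2Cl(300°) gauche 3.7 → 3.7 kJ/mol.
Max at 120° (23.0 kJ/mol), min at 300° (3.7 kJ/mol); barrier = 19.3 kJ/mol.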